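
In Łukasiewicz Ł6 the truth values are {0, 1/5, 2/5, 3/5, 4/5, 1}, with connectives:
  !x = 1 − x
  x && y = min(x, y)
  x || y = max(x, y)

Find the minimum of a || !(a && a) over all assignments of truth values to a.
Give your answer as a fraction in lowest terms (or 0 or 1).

3/5

Take a = 2/5:
a && a = 2/5 && 2/5 = 2/5
!(a && a) = !2/5 = 3/5
a || !(a && a) = 2/5 || 3/5 = 3/5
No assignment yields a value below 3/5, so this is the minimum.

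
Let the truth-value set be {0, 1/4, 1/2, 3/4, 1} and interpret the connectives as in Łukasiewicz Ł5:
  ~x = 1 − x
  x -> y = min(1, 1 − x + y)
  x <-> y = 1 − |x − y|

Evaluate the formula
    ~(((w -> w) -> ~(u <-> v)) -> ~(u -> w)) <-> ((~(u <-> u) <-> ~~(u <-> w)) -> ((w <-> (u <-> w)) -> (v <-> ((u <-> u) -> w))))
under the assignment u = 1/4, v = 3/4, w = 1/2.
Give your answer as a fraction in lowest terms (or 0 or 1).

1/2

w -> w = 1/2 -> 1/2 = 1
u <-> v = 1/4 <-> 3/4 = 1/2
~(u <-> v) = ~1/2 = 1/2
(w -> w) -> ~(u <-> v) = 1 -> 1/2 = 1/2
u -> w = 1/4 -> 1/2 = 1
~(u -> w) = ~1 = 0
((w -> w) -> ~(u <-> v)) -> ~(u -> w) = 1/2 -> 0 = 1/2
~(((w -> w) -> ~(u <-> v)) -> ~(u -> w)) = ~1/2 = 1/2
u <-> u = 1/4 <-> 1/4 = 1
~(u <-> u) = ~1 = 0
u <-> w = 1/4 <-> 1/2 = 3/4
~(u <-> w) = ~3/4 = 1/4
~~(u <-> w) = ~1/4 = 3/4
~(u <-> u) <-> ~~(u <-> w) = 0 <-> 3/4 = 1/4
u <-> w = 1/4 <-> 1/2 = 3/4
w <-> (u <-> w) = 1/2 <-> 3/4 = 3/4
u <-> u = 1/4 <-> 1/4 = 1
(u <-> u) -> w = 1 -> 1/2 = 1/2
v <-> ((u <-> u) -> w) = 3/4 <-> 1/2 = 3/4
(w <-> (u <-> w)) -> (v <-> ((u <-> u) -> w)) = 3/4 -> 3/4 = 1
(~(u <-> u) <-> ~~(u <-> w)) -> ((w <-> (u <-> w)) -> (v <-> ((u <-> u) -> w))) = 1/4 -> 1 = 1
~(((w -> w) -> ~(u <-> v)) -> ~(u -> w)) <-> ((~(u <-> u) <-> ~~(u <-> w)) -> ((w <-> (u <-> w)) -> (v <-> ((u <-> u) -> w)))) = 1/2 <-> 1 = 1/2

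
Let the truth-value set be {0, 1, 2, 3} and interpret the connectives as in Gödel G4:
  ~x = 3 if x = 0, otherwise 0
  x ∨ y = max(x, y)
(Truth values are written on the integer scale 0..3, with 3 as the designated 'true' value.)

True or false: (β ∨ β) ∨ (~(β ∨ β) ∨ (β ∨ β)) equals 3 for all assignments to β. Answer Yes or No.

No

Counterexample: take β = 1.
β ∨ β = 1 ∨ 1 = 1
β ∨ β = 1 ∨ 1 = 1
~(β ∨ β) = ~1 = 0
~(β ∨ β) ∨ (β ∨ β) = 0 ∨ 1 = 1
(β ∨ β) ∨ (~(β ∨ β) ∨ (β ∨ β)) = 1 ∨ 1 = 1
This gives 1 ≠ 3.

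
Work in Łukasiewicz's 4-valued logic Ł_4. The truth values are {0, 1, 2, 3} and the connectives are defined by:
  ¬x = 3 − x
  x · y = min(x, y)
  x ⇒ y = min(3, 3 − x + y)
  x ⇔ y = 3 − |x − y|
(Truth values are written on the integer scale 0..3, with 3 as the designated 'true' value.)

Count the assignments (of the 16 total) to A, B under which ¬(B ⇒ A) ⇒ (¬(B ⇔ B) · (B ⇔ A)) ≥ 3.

10

A = 0, B = 0 ↦ 3  ≥
A = 0, B = 1 ↦ 2  <
A = 0, B = 2 ↦ 1  <
A = 0, B = 3 ↦ 0  <
A = 1, B = 0 ↦ 3  ≥
A = 1, B = 1 ↦ 3  ≥
A = 1, B = 2 ↦ 2  <
A = 1, B = 3 ↦ 1  <
A = 2, B = 0 ↦ 3  ≥
A = 2, B = 1 ↦ 3  ≥
A = 2, B = 2 ↦ 3  ≥
A = 2, B = 3 ↦ 2  <
A = 3, B = 0 ↦ 3  ≥
A = 3, B = 1 ↦ 3  ≥
A = 3, B = 2 ↦ 3  ≥
A = 3, B = 3 ↦ 3  ≥
So 10 of the 16 assignments meet the threshold.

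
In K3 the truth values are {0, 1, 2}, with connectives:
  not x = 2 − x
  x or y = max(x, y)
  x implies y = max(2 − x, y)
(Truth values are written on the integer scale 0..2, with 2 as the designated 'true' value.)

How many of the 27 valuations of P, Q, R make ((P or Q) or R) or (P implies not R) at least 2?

value 2: 25 assignments (counts)
value 1: 2 assignments
So 25 of the 27 assignments meet the threshold.

25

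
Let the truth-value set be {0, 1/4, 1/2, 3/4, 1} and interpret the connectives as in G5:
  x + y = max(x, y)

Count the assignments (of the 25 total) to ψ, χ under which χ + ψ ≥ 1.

9

value 1: 9 assignments (counts)
value 3/4: 7 assignments
value 1/2: 5 assignments
value 1/4: 3 assignments
value 0: 1 assignment
So 9 of the 25 assignments meet the threshold.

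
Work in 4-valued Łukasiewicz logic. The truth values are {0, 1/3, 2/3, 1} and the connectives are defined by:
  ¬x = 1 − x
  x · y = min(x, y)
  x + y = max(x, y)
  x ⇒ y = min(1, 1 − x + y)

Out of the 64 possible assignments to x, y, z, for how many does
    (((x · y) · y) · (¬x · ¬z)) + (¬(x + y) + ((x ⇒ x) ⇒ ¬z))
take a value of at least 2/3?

value 1: 19 assignments (counts)
value 2/3: 21 assignments (counts)
value 1/3: 17 assignments
value 0: 7 assignments
So 40 of the 64 assignments meet the threshold.

40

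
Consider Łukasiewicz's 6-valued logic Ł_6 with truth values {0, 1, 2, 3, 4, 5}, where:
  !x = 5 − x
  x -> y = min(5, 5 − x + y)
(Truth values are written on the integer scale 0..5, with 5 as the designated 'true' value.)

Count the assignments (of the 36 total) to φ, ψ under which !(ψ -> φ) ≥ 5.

1

value 5: 1 assignment (counts)
value 4: 2 assignments
value 3: 3 assignments
value 2: 4 assignments
value 1: 5 assignments
value 0: 21 assignments
So 1 of the 36 assignments meets the threshold.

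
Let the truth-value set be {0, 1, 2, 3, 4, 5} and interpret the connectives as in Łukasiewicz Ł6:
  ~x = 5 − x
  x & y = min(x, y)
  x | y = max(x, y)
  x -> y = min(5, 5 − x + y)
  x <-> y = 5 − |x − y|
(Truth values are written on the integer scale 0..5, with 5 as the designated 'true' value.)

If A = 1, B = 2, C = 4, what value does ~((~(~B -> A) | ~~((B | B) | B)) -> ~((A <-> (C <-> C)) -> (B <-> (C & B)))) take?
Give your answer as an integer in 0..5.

2

~B = ~2 = 3
~B -> A = 3 -> 1 = 3
~(~B -> A) = ~3 = 2
B | B = 2 | 2 = 2
(B | B) | B = 2 | 2 = 2
~((B | B) | B) = ~2 = 3
~~((B | B) | B) = ~3 = 2
~(~B -> A) | ~~((B | B) | B) = 2 | 2 = 2
C <-> C = 4 <-> 4 = 5
A <-> (C <-> C) = 1 <-> 5 = 1
C & B = 4 & 2 = 2
B <-> (C & B) = 2 <-> 2 = 5
(A <-> (C <-> C)) -> (B <-> (C & B)) = 1 -> 5 = 5
~((A <-> (C <-> C)) -> (B <-> (C & B))) = ~5 = 0
(~(~B -> A) | ~~((B | B) | B)) -> ~((A <-> (C <-> C)) -> (B <-> (C & B))) = 2 -> 0 = 3
~((~(~B -> A) | ~~((B | B) | B)) -> ~((A <-> (C <-> C)) -> (B <-> (C & B)))) = ~3 = 2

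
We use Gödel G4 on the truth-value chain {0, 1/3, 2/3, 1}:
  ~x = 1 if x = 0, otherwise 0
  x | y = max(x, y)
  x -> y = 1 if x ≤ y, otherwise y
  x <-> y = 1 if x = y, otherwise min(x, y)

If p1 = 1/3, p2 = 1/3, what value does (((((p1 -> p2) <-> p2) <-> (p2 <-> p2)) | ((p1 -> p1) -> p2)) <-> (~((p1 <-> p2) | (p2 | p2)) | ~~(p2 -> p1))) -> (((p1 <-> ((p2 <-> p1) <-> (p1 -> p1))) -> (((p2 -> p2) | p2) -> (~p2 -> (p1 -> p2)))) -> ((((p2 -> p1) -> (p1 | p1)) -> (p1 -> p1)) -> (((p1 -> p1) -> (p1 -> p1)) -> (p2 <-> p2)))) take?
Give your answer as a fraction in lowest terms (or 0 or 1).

1

p1 -> p2 = 1/3 -> 1/3 = 1
(p1 -> p2) <-> p2 = 1 <-> 1/3 = 1/3
p2 <-> p2 = 1/3 <-> 1/3 = 1
((p1 -> p2) <-> p2) <-> (p2 <-> p2) = 1/3 <-> 1 = 1/3
p1 -> p1 = 1/3 -> 1/3 = 1
(p1 -> p1) -> p2 = 1 -> 1/3 = 1/3
(((p1 -> p2) <-> p2) <-> (p2 <-> p2)) | ((p1 -> p1) -> p2) = 1/3 | 1/3 = 1/3
p1 <-> p2 = 1/3 <-> 1/3 = 1
p2 | p2 = 1/3 | 1/3 = 1/3
(p1 <-> p2) | (p2 | p2) = 1 | 1/3 = 1
~((p1 <-> p2) | (p2 | p2)) = ~1 = 0
p2 -> p1 = 1/3 -> 1/3 = 1
~(p2 -> p1) = ~1 = 0
~~(p2 -> p1) = ~0 = 1
~((p1 <-> p2) | (p2 | p2)) | ~~(p2 -> p1) = 0 | 1 = 1
((((p1 -> p2) <-> p2) <-> (p2 <-> p2)) | ((p1 -> p1) -> p2)) <-> (~((p1 <-> p2) | (p2 | p2)) | ~~(p2 -> p1)) = 1/3 <-> 1 = 1/3
p2 <-> p1 = 1/3 <-> 1/3 = 1
p1 -> p1 = 1/3 -> 1/3 = 1
(p2 <-> p1) <-> (p1 -> p1) = 1 <-> 1 = 1
p1 <-> ((p2 <-> p1) <-> (p1 -> p1)) = 1/3 <-> 1 = 1/3
p2 -> p2 = 1/3 -> 1/3 = 1
(p2 -> p2) | p2 = 1 | 1/3 = 1
~p2 = ~1/3 = 0
p1 -> p2 = 1/3 -> 1/3 = 1
~p2 -> (p1 -> p2) = 0 -> 1 = 1
((p2 -> p2) | p2) -> (~p2 -> (p1 -> p2)) = 1 -> 1 = 1
(p1 <-> ((p2 <-> p1) <-> (p1 -> p1))) -> (((p2 -> p2) | p2) -> (~p2 -> (p1 -> p2))) = 1/3 -> 1 = 1
p2 -> p1 = 1/3 -> 1/3 = 1
p1 | p1 = 1/3 | 1/3 = 1/3
(p2 -> p1) -> (p1 | p1) = 1 -> 1/3 = 1/3
p1 -> p1 = 1/3 -> 1/3 = 1
((p2 -> p1) -> (p1 | p1)) -> (p1 -> p1) = 1/3 -> 1 = 1
p1 -> p1 = 1/3 -> 1/3 = 1
p1 -> p1 = 1/3 -> 1/3 = 1
(p1 -> p1) -> (p1 -> p1) = 1 -> 1 = 1
p2 <-> p2 = 1/3 <-> 1/3 = 1
((p1 -> p1) -> (p1 -> p1)) -> (p2 <-> p2) = 1 -> 1 = 1
(((p2 -> p1) -> (p1 | p1)) -> (p1 -> p1)) -> (((p1 -> p1) -> (p1 -> p1)) -> (p2 <-> p2)) = 1 -> 1 = 1
((p1 <-> ((p2 <-> p1) <-> (p1 -> p1))) -> (((p2 -> p2) | p2) -> (~p2 -> (p1 -> p2)))) -> ((((p2 -> p1) -> (p1 | p1)) -> (p1 -> p1)) -> (((p1 -> p1) -> (p1 -> p1)) -> (p2 <-> p2))) = 1 -> 1 = 1
(((((p1 -> p2) <-> p2) <-> (p2 <-> p2)) | ((p1 -> p1) -> p2)) <-> (~((p1 <-> p2) | (p2 | p2)) | ~~(p2 -> p1))) -> (((p1 <-> ((p2 <-> p1) <-> (p1 -> p1))) -> (((p2 -> p2) | p2) -> (~p2 -> (p1 -> p2)))) -> ((((p2 -> p1) -> (p1 | p1)) -> (p1 -> p1)) -> (((p1 -> p1) -> (p1 -> p1)) -> (p2 <-> p2)))) = 1/3 -> 1 = 1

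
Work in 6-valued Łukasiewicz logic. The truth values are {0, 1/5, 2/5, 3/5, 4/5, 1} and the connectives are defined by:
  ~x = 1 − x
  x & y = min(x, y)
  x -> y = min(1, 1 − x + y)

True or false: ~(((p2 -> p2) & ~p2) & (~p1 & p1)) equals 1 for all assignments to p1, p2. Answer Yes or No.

No

Counterexample: take p1 = 1/5, p2 = 0.
p2 -> p2 = 0 -> 0 = 1
~p2 = ~0 = 1
(p2 -> p2) & ~p2 = 1 & 1 = 1
~p1 = ~1/5 = 4/5
~p1 & p1 = 4/5 & 1/5 = 1/5
((p2 -> p2) & ~p2) & (~p1 & p1) = 1 & 1/5 = 1/5
~(((p2 -> p2) & ~p2) & (~p1 & p1)) = ~1/5 = 4/5
This gives 4/5 ≠ 1.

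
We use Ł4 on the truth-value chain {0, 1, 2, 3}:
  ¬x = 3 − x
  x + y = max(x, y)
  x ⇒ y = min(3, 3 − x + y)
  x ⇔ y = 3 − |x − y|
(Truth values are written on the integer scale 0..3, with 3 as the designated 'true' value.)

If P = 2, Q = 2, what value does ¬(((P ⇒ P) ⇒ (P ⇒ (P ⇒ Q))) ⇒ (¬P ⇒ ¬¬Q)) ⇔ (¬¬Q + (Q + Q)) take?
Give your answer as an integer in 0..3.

1

P ⇒ P = 2 ⇒ 2 = 3
P ⇒ Q = 2 ⇒ 2 = 3
P ⇒ (P ⇒ Q) = 2 ⇒ 3 = 3
(P ⇒ P) ⇒ (P ⇒ (P ⇒ Q)) = 3 ⇒ 3 = 3
¬P = ¬2 = 1
¬Q = ¬2 = 1
¬¬Q = ¬1 = 2
¬P ⇒ ¬¬Q = 1 ⇒ 2 = 3
((P ⇒ P) ⇒ (P ⇒ (P ⇒ Q))) ⇒ (¬P ⇒ ¬¬Q) = 3 ⇒ 3 = 3
¬(((P ⇒ P) ⇒ (P ⇒ (P ⇒ Q))) ⇒ (¬P ⇒ ¬¬Q)) = ¬3 = 0
¬Q = ¬2 = 1
¬¬Q = ¬1 = 2
Q + Q = 2 + 2 = 2
¬¬Q + (Q + Q) = 2 + 2 = 2
¬(((P ⇒ P) ⇒ (P ⇒ (P ⇒ Q))) ⇒ (¬P ⇒ ¬¬Q)) ⇔ (¬¬Q + (Q + Q)) = 0 ⇔ 2 = 1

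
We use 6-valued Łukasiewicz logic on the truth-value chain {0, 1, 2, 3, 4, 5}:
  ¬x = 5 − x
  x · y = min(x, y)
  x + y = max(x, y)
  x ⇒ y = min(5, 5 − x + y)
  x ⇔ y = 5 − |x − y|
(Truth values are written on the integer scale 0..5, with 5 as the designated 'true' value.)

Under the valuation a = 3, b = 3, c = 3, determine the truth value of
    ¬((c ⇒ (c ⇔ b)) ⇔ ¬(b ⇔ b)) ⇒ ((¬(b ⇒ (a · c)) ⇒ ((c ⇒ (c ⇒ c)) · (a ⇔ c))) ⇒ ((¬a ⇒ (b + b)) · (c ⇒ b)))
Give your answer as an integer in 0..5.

c ⇔ b = 3 ⇔ 3 = 5
c ⇒ (c ⇔ b) = 3 ⇒ 5 = 5
b ⇔ b = 3 ⇔ 3 = 5
¬(b ⇔ b) = ¬5 = 0
(c ⇒ (c ⇔ b)) ⇔ ¬(b ⇔ b) = 5 ⇔ 0 = 0
¬((c ⇒ (c ⇔ b)) ⇔ ¬(b ⇔ b)) = ¬0 = 5
a · c = 3 · 3 = 3
b ⇒ (a · c) = 3 ⇒ 3 = 5
¬(b ⇒ (a · c)) = ¬5 = 0
c ⇒ c = 3 ⇒ 3 = 5
c ⇒ (c ⇒ c) = 3 ⇒ 5 = 5
a ⇔ c = 3 ⇔ 3 = 5
(c ⇒ (c ⇒ c)) · (a ⇔ c) = 5 · 5 = 5
¬(b ⇒ (a · c)) ⇒ ((c ⇒ (c ⇒ c)) · (a ⇔ c)) = 0 ⇒ 5 = 5
¬a = ¬3 = 2
b + b = 3 + 3 = 3
¬a ⇒ (b + b) = 2 ⇒ 3 = 5
c ⇒ b = 3 ⇒ 3 = 5
(¬a ⇒ (b + b)) · (c ⇒ b) = 5 · 5 = 5
(¬(b ⇒ (a · c)) ⇒ ((c ⇒ (c ⇒ c)) · (a ⇔ c))) ⇒ ((¬a ⇒ (b + b)) · (c ⇒ b)) = 5 ⇒ 5 = 5
¬((c ⇒ (c ⇔ b)) ⇔ ¬(b ⇔ b)) ⇒ ((¬(b ⇒ (a · c)) ⇒ ((c ⇒ (c ⇒ c)) · (a ⇔ c))) ⇒ ((¬a ⇒ (b + b)) · (c ⇒ b))) = 5 ⇒ 5 = 5

5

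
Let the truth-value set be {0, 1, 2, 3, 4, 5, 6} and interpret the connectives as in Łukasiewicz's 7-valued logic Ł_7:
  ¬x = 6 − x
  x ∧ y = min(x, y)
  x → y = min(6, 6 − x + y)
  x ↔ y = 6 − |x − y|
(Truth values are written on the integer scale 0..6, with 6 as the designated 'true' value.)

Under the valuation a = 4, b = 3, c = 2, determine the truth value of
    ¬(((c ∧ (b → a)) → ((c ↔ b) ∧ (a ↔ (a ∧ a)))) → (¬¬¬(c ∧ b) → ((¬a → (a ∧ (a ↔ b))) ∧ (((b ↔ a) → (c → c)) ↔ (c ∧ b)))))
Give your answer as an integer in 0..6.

b → a = 3 → 4 = 6
c ∧ (b → a) = 2 ∧ 6 = 2
c ↔ b = 2 ↔ 3 = 5
a ∧ a = 4 ∧ 4 = 4
a ↔ (a ∧ a) = 4 ↔ 4 = 6
(c ↔ b) ∧ (a ↔ (a ∧ a)) = 5 ∧ 6 = 5
(c ∧ (b → a)) → ((c ↔ b) ∧ (a ↔ (a ∧ a))) = 2 → 5 = 6
c ∧ b = 2 ∧ 3 = 2
¬(c ∧ b) = ¬2 = 4
¬¬(c ∧ b) = ¬4 = 2
¬¬¬(c ∧ b) = ¬2 = 4
¬a = ¬4 = 2
a ↔ b = 4 ↔ 3 = 5
a ∧ (a ↔ b) = 4 ∧ 5 = 4
¬a → (a ∧ (a ↔ b)) = 2 → 4 = 6
b ↔ a = 3 ↔ 4 = 5
c → c = 2 → 2 = 6
(b ↔ a) → (c → c) = 5 → 6 = 6
c ∧ b = 2 ∧ 3 = 2
((b ↔ a) → (c → c)) ↔ (c ∧ b) = 6 ↔ 2 = 2
(¬a → (a ∧ (a ↔ b))) ∧ (((b ↔ a) → (c → c)) ↔ (c ∧ b)) = 6 ∧ 2 = 2
¬¬¬(c ∧ b) → ((¬a → (a ∧ (a ↔ b))) ∧ (((b ↔ a) → (c → c)) ↔ (c ∧ b))) = 4 → 2 = 4
((c ∧ (b → a)) → ((c ↔ b) ∧ (a ↔ (a ∧ a)))) → (¬¬¬(c ∧ b) → ((¬a → (a ∧ (a ↔ b))) ∧ (((b ↔ a) → (c → c)) ↔ (c ∧ b)))) = 6 → 4 = 4
¬(((c ∧ (b → a)) → ((c ↔ b) ∧ (a ↔ (a ∧ a)))) → (¬¬¬(c ∧ b) → ((¬a → (a ∧ (a ↔ b))) ∧ (((b ↔ a) → (c → c)) ↔ (c ∧ b))))) = ¬4 = 2

2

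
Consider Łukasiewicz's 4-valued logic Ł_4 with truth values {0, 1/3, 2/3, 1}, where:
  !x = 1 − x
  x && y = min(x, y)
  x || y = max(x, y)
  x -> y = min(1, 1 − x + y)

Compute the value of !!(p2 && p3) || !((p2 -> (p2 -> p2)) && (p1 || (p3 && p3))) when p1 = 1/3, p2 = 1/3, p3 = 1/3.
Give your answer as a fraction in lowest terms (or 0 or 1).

p2 && p3 = 1/3 && 1/3 = 1/3
!(p2 && p3) = !1/3 = 2/3
!!(p2 && p3) = !2/3 = 1/3
p2 -> p2 = 1/3 -> 1/3 = 1
p2 -> (p2 -> p2) = 1/3 -> 1 = 1
p3 && p3 = 1/3 && 1/3 = 1/3
p1 || (p3 && p3) = 1/3 || 1/3 = 1/3
(p2 -> (p2 -> p2)) && (p1 || (p3 && p3)) = 1 && 1/3 = 1/3
!((p2 -> (p2 -> p2)) && (p1 || (p3 && p3))) = !1/3 = 2/3
!!(p2 && p3) || !((p2 -> (p2 -> p2)) && (p1 || (p3 && p3))) = 1/3 || 2/3 = 2/3

2/3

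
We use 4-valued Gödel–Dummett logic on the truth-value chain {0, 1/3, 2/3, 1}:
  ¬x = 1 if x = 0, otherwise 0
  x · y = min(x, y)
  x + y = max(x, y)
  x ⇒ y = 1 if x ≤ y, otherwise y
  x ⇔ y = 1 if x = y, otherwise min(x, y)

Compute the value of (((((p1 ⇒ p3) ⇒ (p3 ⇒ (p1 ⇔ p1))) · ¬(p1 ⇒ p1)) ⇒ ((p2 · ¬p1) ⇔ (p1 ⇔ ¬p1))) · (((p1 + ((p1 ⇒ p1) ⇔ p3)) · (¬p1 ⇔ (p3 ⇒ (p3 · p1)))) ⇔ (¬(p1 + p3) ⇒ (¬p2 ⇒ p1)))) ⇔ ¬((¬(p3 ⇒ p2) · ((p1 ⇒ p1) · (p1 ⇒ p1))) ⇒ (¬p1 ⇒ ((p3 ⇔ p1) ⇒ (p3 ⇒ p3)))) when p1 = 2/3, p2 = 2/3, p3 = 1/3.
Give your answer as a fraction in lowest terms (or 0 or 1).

1

p1 ⇒ p3 = 2/3 ⇒ 1/3 = 1/3
p1 ⇔ p1 = 2/3 ⇔ 2/3 = 1
p3 ⇒ (p1 ⇔ p1) = 1/3 ⇒ 1 = 1
(p1 ⇒ p3) ⇒ (p3 ⇒ (p1 ⇔ p1)) = 1/3 ⇒ 1 = 1
p1 ⇒ p1 = 2/3 ⇒ 2/3 = 1
¬(p1 ⇒ p1) = ¬1 = 0
((p1 ⇒ p3) ⇒ (p3 ⇒ (p1 ⇔ p1))) · ¬(p1 ⇒ p1) = 1 · 0 = 0
¬p1 = ¬2/3 = 0
p2 · ¬p1 = 2/3 · 0 = 0
¬p1 = ¬2/3 = 0
p1 ⇔ ¬p1 = 2/3 ⇔ 0 = 0
(p2 · ¬p1) ⇔ (p1 ⇔ ¬p1) = 0 ⇔ 0 = 1
(((p1 ⇒ p3) ⇒ (p3 ⇒ (p1 ⇔ p1))) · ¬(p1 ⇒ p1)) ⇒ ((p2 · ¬p1) ⇔ (p1 ⇔ ¬p1)) = 0 ⇒ 1 = 1
p1 ⇒ p1 = 2/3 ⇒ 2/3 = 1
(p1 ⇒ p1) ⇔ p3 = 1 ⇔ 1/3 = 1/3
p1 + ((p1 ⇒ p1) ⇔ p3) = 2/3 + 1/3 = 2/3
¬p1 = ¬2/3 = 0
p3 · p1 = 1/3 · 2/3 = 1/3
p3 ⇒ (p3 · p1) = 1/3 ⇒ 1/3 = 1
¬p1 ⇔ (p3 ⇒ (p3 · p1)) = 0 ⇔ 1 = 0
(p1 + ((p1 ⇒ p1) ⇔ p3)) · (¬p1 ⇔ (p3 ⇒ (p3 · p1))) = 2/3 · 0 = 0
p1 + p3 = 2/3 + 1/3 = 2/3
¬(p1 + p3) = ¬2/3 = 0
¬p2 = ¬2/3 = 0
¬p2 ⇒ p1 = 0 ⇒ 2/3 = 1
¬(p1 + p3) ⇒ (¬p2 ⇒ p1) = 0 ⇒ 1 = 1
((p1 + ((p1 ⇒ p1) ⇔ p3)) · (¬p1 ⇔ (p3 ⇒ (p3 · p1)))) ⇔ (¬(p1 + p3) ⇒ (¬p2 ⇒ p1)) = 0 ⇔ 1 = 0
((((p1 ⇒ p3) ⇒ (p3 ⇒ (p1 ⇔ p1))) · ¬(p1 ⇒ p1)) ⇒ ((p2 · ¬p1) ⇔ (p1 ⇔ ¬p1))) · (((p1 + ((p1 ⇒ p1) ⇔ p3)) · (¬p1 ⇔ (p3 ⇒ (p3 · p1)))) ⇔ (¬(p1 + p3) ⇒ (¬p2 ⇒ p1))) = 1 · 0 = 0
p3 ⇒ p2 = 1/3 ⇒ 2/3 = 1
¬(p3 ⇒ p2) = ¬1 = 0
p1 ⇒ p1 = 2/3 ⇒ 2/3 = 1
p1 ⇒ p1 = 2/3 ⇒ 2/3 = 1
(p1 ⇒ p1) · (p1 ⇒ p1) = 1 · 1 = 1
¬(p3 ⇒ p2) · ((p1 ⇒ p1) · (p1 ⇒ p1)) = 0 · 1 = 0
¬p1 = ¬2/3 = 0
p3 ⇔ p1 = 1/3 ⇔ 2/3 = 1/3
p3 ⇒ p3 = 1/3 ⇒ 1/3 = 1
(p3 ⇔ p1) ⇒ (p3 ⇒ p3) = 1/3 ⇒ 1 = 1
¬p1 ⇒ ((p3 ⇔ p1) ⇒ (p3 ⇒ p3)) = 0 ⇒ 1 = 1
(¬(p3 ⇒ p2) · ((p1 ⇒ p1) · (p1 ⇒ p1))) ⇒ (¬p1 ⇒ ((p3 ⇔ p1) ⇒ (p3 ⇒ p3))) = 0 ⇒ 1 = 1
¬((¬(p3 ⇒ p2) · ((p1 ⇒ p1) · (p1 ⇒ p1))) ⇒ (¬p1 ⇒ ((p3 ⇔ p1) ⇒ (p3 ⇒ p3)))) = ¬1 = 0
(((((p1 ⇒ p3) ⇒ (p3 ⇒ (p1 ⇔ p1))) · ¬(p1 ⇒ p1)) ⇒ ((p2 · ¬p1) ⇔ (p1 ⇔ ¬p1))) · (((p1 + ((p1 ⇒ p1) ⇔ p3)) · (¬p1 ⇔ (p3 ⇒ (p3 · p1)))) ⇔ (¬(p1 + p3) ⇒ (¬p2 ⇒ p1)))) ⇔ ¬((¬(p3 ⇒ p2) · ((p1 ⇒ p1) · (p1 ⇒ p1))) ⇒ (¬p1 ⇒ ((p3 ⇔ p1) ⇒ (p3 ⇒ p3)))) = 0 ⇔ 0 = 1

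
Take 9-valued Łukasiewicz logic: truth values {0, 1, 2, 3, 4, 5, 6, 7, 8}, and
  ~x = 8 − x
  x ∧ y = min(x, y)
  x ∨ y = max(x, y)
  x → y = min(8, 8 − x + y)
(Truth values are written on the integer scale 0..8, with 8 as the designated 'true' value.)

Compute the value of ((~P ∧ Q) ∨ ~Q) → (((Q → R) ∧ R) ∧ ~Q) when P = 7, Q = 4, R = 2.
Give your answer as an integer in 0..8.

6

~P = ~7 = 1
~P ∧ Q = 1 ∧ 4 = 1
~Q = ~4 = 4
(~P ∧ Q) ∨ ~Q = 1 ∨ 4 = 4
Q → R = 4 → 2 = 6
(Q → R) ∧ R = 6 ∧ 2 = 2
~Q = ~4 = 4
((Q → R) ∧ R) ∧ ~Q = 2 ∧ 4 = 2
((~P ∧ Q) ∨ ~Q) → (((Q → R) ∧ R) ∧ ~Q) = 4 → 2 = 6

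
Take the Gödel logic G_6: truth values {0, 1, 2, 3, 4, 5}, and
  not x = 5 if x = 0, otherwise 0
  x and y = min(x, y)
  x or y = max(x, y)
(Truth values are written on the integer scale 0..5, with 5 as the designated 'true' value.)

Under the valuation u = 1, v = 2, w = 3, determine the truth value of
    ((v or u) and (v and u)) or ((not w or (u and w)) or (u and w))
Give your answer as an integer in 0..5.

1

v or u = 2 or 1 = 2
v and u = 2 and 1 = 1
(v or u) and (v and u) = 2 and 1 = 1
not w = not 3 = 0
u and w = 1 and 3 = 1
not w or (u and w) = 0 or 1 = 1
u and w = 1 and 3 = 1
(not w or (u and w)) or (u and w) = 1 or 1 = 1
((v or u) and (v and u)) or ((not w or (u and w)) or (u and w)) = 1 or 1 = 1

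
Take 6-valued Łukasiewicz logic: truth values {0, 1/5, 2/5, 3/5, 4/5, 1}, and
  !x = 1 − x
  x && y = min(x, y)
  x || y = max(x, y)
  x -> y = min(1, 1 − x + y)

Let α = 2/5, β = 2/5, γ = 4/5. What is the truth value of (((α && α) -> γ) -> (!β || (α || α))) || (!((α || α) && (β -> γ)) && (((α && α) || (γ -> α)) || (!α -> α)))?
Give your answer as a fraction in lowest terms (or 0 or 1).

α && α = 2/5 && 2/5 = 2/5
(α && α) -> γ = 2/5 -> 4/5 = 1
!β = !2/5 = 3/5
α || α = 2/5 || 2/5 = 2/5
!β || (α || α) = 3/5 || 2/5 = 3/5
((α && α) -> γ) -> (!β || (α || α)) = 1 -> 3/5 = 3/5
α || α = 2/5 || 2/5 = 2/5
β -> γ = 2/5 -> 4/5 = 1
(α || α) && (β -> γ) = 2/5 && 1 = 2/5
!((α || α) && (β -> γ)) = !2/5 = 3/5
α && α = 2/5 && 2/5 = 2/5
γ -> α = 4/5 -> 2/5 = 3/5
(α && α) || (γ -> α) = 2/5 || 3/5 = 3/5
!α = !2/5 = 3/5
!α -> α = 3/5 -> 2/5 = 4/5
((α && α) || (γ -> α)) || (!α -> α) = 3/5 || 4/5 = 4/5
!((α || α) && (β -> γ)) && (((α && α) || (γ -> α)) || (!α -> α)) = 3/5 && 4/5 = 3/5
(((α && α) -> γ) -> (!β || (α || α))) || (!((α || α) && (β -> γ)) && (((α && α) || (γ -> α)) || (!α -> α))) = 3/5 || 3/5 = 3/5

3/5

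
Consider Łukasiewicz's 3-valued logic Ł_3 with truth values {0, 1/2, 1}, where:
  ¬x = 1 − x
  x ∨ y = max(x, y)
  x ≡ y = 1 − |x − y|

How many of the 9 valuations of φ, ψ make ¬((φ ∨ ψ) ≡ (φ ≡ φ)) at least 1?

φ = 0, ψ = 0 ↦ 1  ≥
φ = 0, ψ = 1/2 ↦ 1/2  <
φ = 0, ψ = 1 ↦ 0  <
φ = 1/2, ψ = 0 ↦ 1/2  <
φ = 1/2, ψ = 1/2 ↦ 1/2  <
φ = 1/2, ψ = 1 ↦ 0  <
φ = 1, ψ = 0 ↦ 0  <
φ = 1, ψ = 1/2 ↦ 0  <
φ = 1, ψ = 1 ↦ 0  <
So 1 of the 9 assignments meets the threshold.

1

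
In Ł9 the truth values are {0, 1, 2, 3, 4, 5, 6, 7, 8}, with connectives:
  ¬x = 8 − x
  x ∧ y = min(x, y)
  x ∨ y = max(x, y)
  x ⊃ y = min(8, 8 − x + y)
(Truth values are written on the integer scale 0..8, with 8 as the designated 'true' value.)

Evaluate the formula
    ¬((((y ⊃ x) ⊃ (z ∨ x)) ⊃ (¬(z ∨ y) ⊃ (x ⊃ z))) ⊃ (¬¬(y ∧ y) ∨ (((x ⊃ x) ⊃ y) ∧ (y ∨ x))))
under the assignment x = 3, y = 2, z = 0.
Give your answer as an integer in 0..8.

6

y ⊃ x = 2 ⊃ 3 = 8
z ∨ x = 0 ∨ 3 = 3
(y ⊃ x) ⊃ (z ∨ x) = 8 ⊃ 3 = 3
z ∨ y = 0 ∨ 2 = 2
¬(z ∨ y) = ¬2 = 6
x ⊃ z = 3 ⊃ 0 = 5
¬(z ∨ y) ⊃ (x ⊃ z) = 6 ⊃ 5 = 7
((y ⊃ x) ⊃ (z ∨ x)) ⊃ (¬(z ∨ y) ⊃ (x ⊃ z)) = 3 ⊃ 7 = 8
y ∧ y = 2 ∧ 2 = 2
¬(y ∧ y) = ¬2 = 6
¬¬(y ∧ y) = ¬6 = 2
x ⊃ x = 3 ⊃ 3 = 8
(x ⊃ x) ⊃ y = 8 ⊃ 2 = 2
y ∨ x = 2 ∨ 3 = 3
((x ⊃ x) ⊃ y) ∧ (y ∨ x) = 2 ∧ 3 = 2
¬¬(y ∧ y) ∨ (((x ⊃ x) ⊃ y) ∧ (y ∨ x)) = 2 ∨ 2 = 2
(((y ⊃ x) ⊃ (z ∨ x)) ⊃ (¬(z ∨ y) ⊃ (x ⊃ z))) ⊃ (¬¬(y ∧ y) ∨ (((x ⊃ x) ⊃ y) ∧ (y ∨ x))) = 8 ⊃ 2 = 2
¬((((y ⊃ x) ⊃ (z ∨ x)) ⊃ (¬(z ∨ y) ⊃ (x ⊃ z))) ⊃ (¬¬(y ∧ y) ∨ (((x ⊃ x) ⊃ y) ∧ (y ∨ x)))) = ¬2 = 6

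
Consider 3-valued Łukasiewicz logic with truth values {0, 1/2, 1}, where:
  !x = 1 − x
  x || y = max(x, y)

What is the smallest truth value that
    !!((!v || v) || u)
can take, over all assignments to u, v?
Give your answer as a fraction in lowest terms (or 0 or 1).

1/2

Take u = 0, v = 1/2:
!v = !1/2 = 1/2
!v || v = 1/2 || 1/2 = 1/2
(!v || v) || u = 1/2 || 0 = 1/2
!((!v || v) || u) = !1/2 = 1/2
!!((!v || v) || u) = !1/2 = 1/2
No assignment yields a value below 1/2, so this is the minimum.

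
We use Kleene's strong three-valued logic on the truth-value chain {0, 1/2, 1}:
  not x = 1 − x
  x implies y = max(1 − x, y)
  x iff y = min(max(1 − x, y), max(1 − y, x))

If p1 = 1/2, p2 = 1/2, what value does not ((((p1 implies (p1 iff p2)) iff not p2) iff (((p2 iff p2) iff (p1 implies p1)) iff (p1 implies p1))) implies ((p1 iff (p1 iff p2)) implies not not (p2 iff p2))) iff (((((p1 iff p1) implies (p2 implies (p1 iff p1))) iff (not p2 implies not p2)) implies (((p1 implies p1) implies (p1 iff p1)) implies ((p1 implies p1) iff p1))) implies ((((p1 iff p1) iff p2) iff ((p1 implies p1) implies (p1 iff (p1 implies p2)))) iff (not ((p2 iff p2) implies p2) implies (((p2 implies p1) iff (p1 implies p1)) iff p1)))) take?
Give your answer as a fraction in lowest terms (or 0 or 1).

p1 iff p2 = 1/2 iff 1/2 = 1/2
p1 implies (p1 iff p2) = 1/2 implies 1/2 = 1/2
not p2 = not 1/2 = 1/2
(p1 implies (p1 iff p2)) iff not p2 = 1/2 iff 1/2 = 1/2
p2 iff p2 = 1/2 iff 1/2 = 1/2
p1 implies p1 = 1/2 implies 1/2 = 1/2
(p2 iff p2) iff (p1 implies p1) = 1/2 iff 1/2 = 1/2
p1 implies p1 = 1/2 implies 1/2 = 1/2
((p2 iff p2) iff (p1 implies p1)) iff (p1 implies p1) = 1/2 iff 1/2 = 1/2
((p1 implies (p1 iff p2)) iff not p2) iff (((p2 iff p2) iff (p1 implies p1)) iff (p1 implies p1)) = 1/2 iff 1/2 = 1/2
p1 iff p2 = 1/2 iff 1/2 = 1/2
p1 iff (p1 iff p2) = 1/2 iff 1/2 = 1/2
p2 iff p2 = 1/2 iff 1/2 = 1/2
not (p2 iff p2) = not 1/2 = 1/2
not not (p2 iff p2) = not 1/2 = 1/2
(p1 iff (p1 iff p2)) implies not not (p2 iff p2) = 1/2 implies 1/2 = 1/2
(((p1 implies (p1 iff p2)) iff not p2) iff (((p2 iff p2) iff (p1 implies p1)) iff (p1 implies p1))) implies ((p1 iff (p1 iff p2)) implies not not (p2 iff p2)) = 1/2 implies 1/2 = 1/2
not ((((p1 implies (p1 iff p2)) iff not p2) iff (((p2 iff p2) iff (p1 implies p1)) iff (p1 implies p1))) implies ((p1 iff (p1 iff p2)) implies not not (p2 iff p2))) = not 1/2 = 1/2
p1 iff p1 = 1/2 iff 1/2 = 1/2
p1 iff p1 = 1/2 iff 1/2 = 1/2
p2 implies (p1 iff p1) = 1/2 implies 1/2 = 1/2
(p1 iff p1) implies (p2 implies (p1 iff p1)) = 1/2 implies 1/2 = 1/2
not p2 = not 1/2 = 1/2
not p2 = not 1/2 = 1/2
not p2 implies not p2 = 1/2 implies 1/2 = 1/2
((p1 iff p1) implies (p2 implies (p1 iff p1))) iff (not p2 implies not p2) = 1/2 iff 1/2 = 1/2
p1 implies p1 = 1/2 implies 1/2 = 1/2
p1 iff p1 = 1/2 iff 1/2 = 1/2
(p1 implies p1) implies (p1 iff p1) = 1/2 implies 1/2 = 1/2
p1 implies p1 = 1/2 implies 1/2 = 1/2
(p1 implies p1) iff p1 = 1/2 iff 1/2 = 1/2
((p1 implies p1) implies (p1 iff p1)) implies ((p1 implies p1) iff p1) = 1/2 implies 1/2 = 1/2
(((p1 iff p1) implies (p2 implies (p1 iff p1))) iff (not p2 implies not p2)) implies (((p1 implies p1) implies (p1 iff p1)) implies ((p1 implies p1) iff p1)) = 1/2 implies 1/2 = 1/2
p1 iff p1 = 1/2 iff 1/2 = 1/2
(p1 iff p1) iff p2 = 1/2 iff 1/2 = 1/2
p1 implies p1 = 1/2 implies 1/2 = 1/2
p1 implies p2 = 1/2 implies 1/2 = 1/2
p1 iff (p1 implies p2) = 1/2 iff 1/2 = 1/2
(p1 implies p1) implies (p1 iff (p1 implies p2)) = 1/2 implies 1/2 = 1/2
((p1 iff p1) iff p2) iff ((p1 implies p1) implies (p1 iff (p1 implies p2))) = 1/2 iff 1/2 = 1/2
p2 iff p2 = 1/2 iff 1/2 = 1/2
(p2 iff p2) implies p2 = 1/2 implies 1/2 = 1/2
not ((p2 iff p2) implies p2) = not 1/2 = 1/2
p2 implies p1 = 1/2 implies 1/2 = 1/2
p1 implies p1 = 1/2 implies 1/2 = 1/2
(p2 implies p1) iff (p1 implies p1) = 1/2 iff 1/2 = 1/2
((p2 implies p1) iff (p1 implies p1)) iff p1 = 1/2 iff 1/2 = 1/2
not ((p2 iff p2) implies p2) implies (((p2 implies p1) iff (p1 implies p1)) iff p1) = 1/2 implies 1/2 = 1/2
(((p1 iff p1) iff p2) iff ((p1 implies p1) implies (p1 iff (p1 implies p2)))) iff (not ((p2 iff p2) implies p2) implies (((p2 implies p1) iff (p1 implies p1)) iff p1)) = 1/2 iff 1/2 = 1/2
((((p1 iff p1) implies (p2 implies (p1 iff p1))) iff (not p2 implies not p2)) implies (((p1 implies p1) implies (p1 iff p1)) implies ((p1 implies p1) iff p1))) implies ((((p1 iff p1) iff p2) iff ((p1 implies p1) implies (p1 iff (p1 implies p2)))) iff (not ((p2 iff p2) implies p2) implies (((p2 implies p1) iff (p1 implies p1)) iff p1))) = 1/2 implies 1/2 = 1/2
not ((((p1 implies (p1 iff p2)) iff not p2) iff (((p2 iff p2) iff (p1 implies p1)) iff (p1 implies p1))) implies ((p1 iff (p1 iff p2)) implies not not (p2 iff p2))) iff (((((p1 iff p1) implies (p2 implies (p1 iff p1))) iff (not p2 implies not p2)) implies (((p1 implies p1) implies (p1 iff p1)) implies ((p1 implies p1) iff p1))) implies ((((p1 iff p1) iff p2) iff ((p1 implies p1) implies (p1 iff (p1 implies p2)))) iff (not ((p2 iff p2) implies p2) implies (((p2 implies p1) iff (p1 implies p1)) iff p1)))) = 1/2 iff 1/2 = 1/2

1/2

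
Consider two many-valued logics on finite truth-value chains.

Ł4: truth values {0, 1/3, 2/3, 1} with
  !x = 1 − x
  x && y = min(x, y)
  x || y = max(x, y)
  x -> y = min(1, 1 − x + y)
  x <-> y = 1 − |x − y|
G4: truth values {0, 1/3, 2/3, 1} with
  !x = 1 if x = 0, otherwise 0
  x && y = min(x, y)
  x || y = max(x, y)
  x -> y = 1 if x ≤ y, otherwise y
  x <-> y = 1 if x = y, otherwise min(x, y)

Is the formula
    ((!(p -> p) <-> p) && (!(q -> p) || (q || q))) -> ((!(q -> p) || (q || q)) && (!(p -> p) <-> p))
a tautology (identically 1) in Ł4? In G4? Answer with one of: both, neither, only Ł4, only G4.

In Ł4: every assignment gives 1 — tautology.
In G4: every assignment gives 1 — tautology.

both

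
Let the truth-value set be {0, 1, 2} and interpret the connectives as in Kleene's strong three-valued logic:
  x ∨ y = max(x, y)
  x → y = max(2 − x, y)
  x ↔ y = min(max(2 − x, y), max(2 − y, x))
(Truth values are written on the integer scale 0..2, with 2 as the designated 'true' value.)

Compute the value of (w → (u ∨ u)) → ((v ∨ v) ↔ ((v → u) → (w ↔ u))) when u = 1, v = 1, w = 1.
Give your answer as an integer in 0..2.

u ∨ u = 1 ∨ 1 = 1
w → (u ∨ u) = 1 → 1 = 1
v ∨ v = 1 ∨ 1 = 1
v → u = 1 → 1 = 1
w ↔ u = 1 ↔ 1 = 1
(v → u) → (w ↔ u) = 1 → 1 = 1
(v ∨ v) ↔ ((v → u) → (w ↔ u)) = 1 ↔ 1 = 1
(w → (u ∨ u)) → ((v ∨ v) ↔ ((v → u) → (w ↔ u))) = 1 → 1 = 1

1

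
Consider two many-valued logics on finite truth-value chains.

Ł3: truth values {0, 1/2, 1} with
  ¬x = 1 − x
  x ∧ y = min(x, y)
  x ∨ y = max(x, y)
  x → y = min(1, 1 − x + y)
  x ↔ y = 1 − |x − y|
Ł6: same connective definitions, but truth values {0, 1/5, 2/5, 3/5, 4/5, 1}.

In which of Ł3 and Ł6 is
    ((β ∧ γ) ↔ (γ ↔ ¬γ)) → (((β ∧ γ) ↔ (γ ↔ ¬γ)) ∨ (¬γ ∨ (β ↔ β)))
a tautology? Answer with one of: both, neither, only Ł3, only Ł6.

In Ł3: every assignment gives 1 — tautology.
In Ł6: every assignment gives 1 — tautology.

both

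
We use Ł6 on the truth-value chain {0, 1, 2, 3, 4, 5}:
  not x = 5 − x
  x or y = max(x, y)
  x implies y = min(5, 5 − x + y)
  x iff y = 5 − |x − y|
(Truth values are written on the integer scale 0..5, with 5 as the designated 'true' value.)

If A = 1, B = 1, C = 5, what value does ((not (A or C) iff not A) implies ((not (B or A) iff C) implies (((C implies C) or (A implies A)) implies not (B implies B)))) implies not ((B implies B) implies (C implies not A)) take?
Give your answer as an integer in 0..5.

A or C = 1 or 5 = 5
not (A or C) = not 5 = 0
not A = not 1 = 4
not (A or C) iff not A = 0 iff 4 = 1
B or A = 1 or 1 = 1
not (B or A) = not 1 = 4
not (B or A) iff C = 4 iff 5 = 4
C implies C = 5 implies 5 = 5
A implies A = 1 implies 1 = 5
(C implies C) or (A implies A) = 5 or 5 = 5
B implies B = 1 implies 1 = 5
not (B implies B) = not 5 = 0
((C implies C) or (A implies A)) implies not (B implies B) = 5 implies 0 = 0
(not (B or A) iff C) implies (((C implies C) or (A implies A)) implies not (B implies B)) = 4 implies 0 = 1
(not (A or C) iff not A) implies ((not (B or A) iff C) implies (((C implies C) or (A implies A)) implies not (B implies B))) = 1 implies 1 = 5
B implies B = 1 implies 1 = 5
not A = not 1 = 4
C implies not A = 5 implies 4 = 4
(B implies B) implies (C implies not A) = 5 implies 4 = 4
not ((B implies B) implies (C implies not A)) = not 4 = 1
((not (A or C) iff not A) implies ((not (B or A) iff C) implies (((C implies C) or (A implies A)) implies not (B implies B)))) implies not ((B implies B) implies (C implies not A)) = 5 implies 1 = 1

1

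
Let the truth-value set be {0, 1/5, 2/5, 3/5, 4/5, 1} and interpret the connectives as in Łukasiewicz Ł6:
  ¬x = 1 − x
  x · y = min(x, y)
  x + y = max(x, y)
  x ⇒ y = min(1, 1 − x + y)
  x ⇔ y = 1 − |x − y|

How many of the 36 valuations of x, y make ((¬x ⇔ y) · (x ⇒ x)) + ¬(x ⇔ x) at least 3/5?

24

value 1: 6 assignments (counts)
value 4/5: 10 assignments (counts)
value 3/5: 8 assignments (counts)
value 2/5: 6 assignments
value 1/5: 4 assignments
value 0: 2 assignments
So 24 of the 36 assignments meet the threshold.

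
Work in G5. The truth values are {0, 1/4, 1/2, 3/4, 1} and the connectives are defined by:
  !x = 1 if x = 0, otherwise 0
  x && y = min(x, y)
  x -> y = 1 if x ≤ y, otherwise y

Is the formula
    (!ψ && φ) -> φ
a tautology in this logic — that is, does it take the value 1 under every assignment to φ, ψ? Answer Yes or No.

Yes

At φ = 3/4, ψ = 1/4, for instance:
!ψ = !1/4 = 0
!ψ && φ = 0 && 3/4 = 0
(!ψ && φ) -> φ = 0 -> 3/4 = 1
and checking the remaining 24 assignments likewise gives ≥ 1 in every case.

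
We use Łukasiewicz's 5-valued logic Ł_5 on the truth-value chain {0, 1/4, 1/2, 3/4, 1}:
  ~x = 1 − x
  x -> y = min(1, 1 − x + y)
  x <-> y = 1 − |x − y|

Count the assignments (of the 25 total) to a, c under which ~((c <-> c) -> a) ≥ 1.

5

value 1: 5 assignments (counts)
value 3/4: 5 assignments
value 1/2: 5 assignments
value 1/4: 5 assignments
value 0: 5 assignments
So 5 of the 25 assignments meet the threshold.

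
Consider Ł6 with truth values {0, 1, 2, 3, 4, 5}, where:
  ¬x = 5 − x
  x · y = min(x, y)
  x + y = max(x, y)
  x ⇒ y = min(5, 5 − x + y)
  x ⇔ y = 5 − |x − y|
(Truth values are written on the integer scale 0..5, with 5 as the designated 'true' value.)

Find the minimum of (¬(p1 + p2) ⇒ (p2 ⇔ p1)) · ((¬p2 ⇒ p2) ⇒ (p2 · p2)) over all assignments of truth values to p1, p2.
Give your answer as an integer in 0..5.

Take p1 = 0, p2 = 2:
p1 + p2 = 0 + 2 = 2
¬(p1 + p2) = ¬2 = 3
p2 ⇔ p1 = 2 ⇔ 0 = 3
¬(p1 + p2) ⇒ (p2 ⇔ p1) = 3 ⇒ 3 = 5
¬p2 = ¬2 = 3
¬p2 ⇒ p2 = 3 ⇒ 2 = 4
p2 · p2 = 2 · 2 = 2
(¬p2 ⇒ p2) ⇒ (p2 · p2) = 4 ⇒ 2 = 3
(¬(p1 + p2) ⇒ (p2 ⇔ p1)) · ((¬p2 ⇒ p2) ⇒ (p2 · p2)) = 5 · 3 = 3
No assignment yields a value below 3, so this is the minimum.

3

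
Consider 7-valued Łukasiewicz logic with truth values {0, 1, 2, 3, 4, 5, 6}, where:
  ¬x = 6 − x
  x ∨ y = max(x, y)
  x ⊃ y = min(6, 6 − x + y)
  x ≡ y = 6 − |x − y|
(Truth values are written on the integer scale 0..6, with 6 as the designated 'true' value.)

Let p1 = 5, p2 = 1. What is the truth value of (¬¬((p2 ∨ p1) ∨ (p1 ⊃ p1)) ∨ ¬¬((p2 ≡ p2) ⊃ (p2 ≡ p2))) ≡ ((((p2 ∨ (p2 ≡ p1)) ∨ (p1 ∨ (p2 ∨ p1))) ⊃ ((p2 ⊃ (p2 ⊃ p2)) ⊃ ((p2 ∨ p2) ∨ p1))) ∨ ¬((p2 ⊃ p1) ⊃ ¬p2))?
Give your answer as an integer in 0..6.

p2 ∨ p1 = 1 ∨ 5 = 5
p1 ⊃ p1 = 5 ⊃ 5 = 6
(p2 ∨ p1) ∨ (p1 ⊃ p1) = 5 ∨ 6 = 6
¬((p2 ∨ p1) ∨ (p1 ⊃ p1)) = ¬6 = 0
¬¬((p2 ∨ p1) ∨ (p1 ⊃ p1)) = ¬0 = 6
p2 ≡ p2 = 1 ≡ 1 = 6
p2 ≡ p2 = 1 ≡ 1 = 6
(p2 ≡ p2) ⊃ (p2 ≡ p2) = 6 ⊃ 6 = 6
¬((p2 ≡ p2) ⊃ (p2 ≡ p2)) = ¬6 = 0
¬¬((p2 ≡ p2) ⊃ (p2 ≡ p2)) = ¬0 = 6
¬¬((p2 ∨ p1) ∨ (p1 ⊃ p1)) ∨ ¬¬((p2 ≡ p2) ⊃ (p2 ≡ p2)) = 6 ∨ 6 = 6
p2 ≡ p1 = 1 ≡ 5 = 2
p2 ∨ (p2 ≡ p1) = 1 ∨ 2 = 2
p2 ∨ p1 = 1 ∨ 5 = 5
p1 ∨ (p2 ∨ p1) = 5 ∨ 5 = 5
(p2 ∨ (p2 ≡ p1)) ∨ (p1 ∨ (p2 ∨ p1)) = 2 ∨ 5 = 5
p2 ⊃ p2 = 1 ⊃ 1 = 6
p2 ⊃ (p2 ⊃ p2) = 1 ⊃ 6 = 6
p2 ∨ p2 = 1 ∨ 1 = 1
(p2 ∨ p2) ∨ p1 = 1 ∨ 5 = 5
(p2 ⊃ (p2 ⊃ p2)) ⊃ ((p2 ∨ p2) ∨ p1) = 6 ⊃ 5 = 5
((p2 ∨ (p2 ≡ p1)) ∨ (p1 ∨ (p2 ∨ p1))) ⊃ ((p2 ⊃ (p2 ⊃ p2)) ⊃ ((p2 ∨ p2) ∨ p1)) = 5 ⊃ 5 = 6
p2 ⊃ p1 = 1 ⊃ 5 = 6
¬p2 = ¬1 = 5
(p2 ⊃ p1) ⊃ ¬p2 = 6 ⊃ 5 = 5
¬((p2 ⊃ p1) ⊃ ¬p2) = ¬5 = 1
(((p2 ∨ (p2 ≡ p1)) ∨ (p1 ∨ (p2 ∨ p1))) ⊃ ((p2 ⊃ (p2 ⊃ p2)) ⊃ ((p2 ∨ p2) ∨ p1))) ∨ ¬((p2 ⊃ p1) ⊃ ¬p2) = 6 ∨ 1 = 6
(¬¬((p2 ∨ p1) ∨ (p1 ⊃ p1)) ∨ ¬¬((p2 ≡ p2) ⊃ (p2 ≡ p2))) ≡ ((((p2 ∨ (p2 ≡ p1)) ∨ (p1 ∨ (p2 ∨ p1))) ⊃ ((p2 ⊃ (p2 ⊃ p2)) ⊃ ((p2 ∨ p2) ∨ p1))) ∨ ¬((p2 ⊃ p1) ⊃ ¬p2)) = 6 ≡ 6 = 6

6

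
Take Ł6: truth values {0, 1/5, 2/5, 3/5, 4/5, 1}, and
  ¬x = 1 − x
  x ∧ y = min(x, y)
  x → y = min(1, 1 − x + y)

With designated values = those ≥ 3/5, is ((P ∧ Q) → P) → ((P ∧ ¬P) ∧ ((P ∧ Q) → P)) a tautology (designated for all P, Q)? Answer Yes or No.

No

Counterexample: take P = 0, Q = 0.
P ∧ Q = 0 ∧ 0 = 0
(P ∧ Q) → P = 0 → 0 = 1
¬P = ¬0 = 1
P ∧ ¬P = 0 ∧ 1 = 0
(P ∧ ¬P) ∧ ((P ∧ Q) → P) = 0 ∧ 1 = 0
((P ∧ Q) → P) → ((P ∧ ¬P) ∧ ((P ∧ Q) → P)) = 1 → 0 = 0
This gives 0, which is below 3/5.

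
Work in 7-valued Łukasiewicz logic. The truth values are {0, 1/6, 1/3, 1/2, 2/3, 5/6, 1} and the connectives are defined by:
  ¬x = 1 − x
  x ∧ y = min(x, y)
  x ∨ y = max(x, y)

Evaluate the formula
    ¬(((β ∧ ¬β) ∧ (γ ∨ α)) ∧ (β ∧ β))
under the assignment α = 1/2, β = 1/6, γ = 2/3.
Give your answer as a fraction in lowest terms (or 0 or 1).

¬β = ¬1/6 = 5/6
β ∧ ¬β = 1/6 ∧ 5/6 = 1/6
γ ∨ α = 2/3 ∨ 1/2 = 2/3
(β ∧ ¬β) ∧ (γ ∨ α) = 1/6 ∧ 2/3 = 1/6
β ∧ β = 1/6 ∧ 1/6 = 1/6
((β ∧ ¬β) ∧ (γ ∨ α)) ∧ (β ∧ β) = 1/6 ∧ 1/6 = 1/6
¬(((β ∧ ¬β) ∧ (γ ∨ α)) ∧ (β ∧ β)) = ¬1/6 = 5/6

5/6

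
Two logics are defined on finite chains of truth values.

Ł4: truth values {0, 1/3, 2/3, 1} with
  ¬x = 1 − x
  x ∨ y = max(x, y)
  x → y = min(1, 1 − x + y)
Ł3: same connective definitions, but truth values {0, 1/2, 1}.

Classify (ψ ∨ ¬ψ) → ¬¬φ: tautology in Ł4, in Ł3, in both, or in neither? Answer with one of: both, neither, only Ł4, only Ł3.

In Ł4: at φ = 0, ψ = 0 the value is 0 — not a tautology.
In Ł3: at φ = 0, ψ = 0 the value is 0 — not a tautology.

neither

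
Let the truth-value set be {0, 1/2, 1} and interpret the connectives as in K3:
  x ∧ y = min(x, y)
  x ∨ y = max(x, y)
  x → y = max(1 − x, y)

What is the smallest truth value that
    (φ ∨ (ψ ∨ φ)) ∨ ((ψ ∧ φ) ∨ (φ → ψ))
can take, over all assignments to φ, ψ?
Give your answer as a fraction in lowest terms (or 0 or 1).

Take φ = 1/2, ψ = 0:
ψ ∨ φ = 0 ∨ 1/2 = 1/2
φ ∨ (ψ ∨ φ) = 1/2 ∨ 1/2 = 1/2
ψ ∧ φ = 0 ∧ 1/2 = 0
φ → ψ = 1/2 → 0 = 1/2
(ψ ∧ φ) ∨ (φ → ψ) = 0 ∨ 1/2 = 1/2
(φ ∨ (ψ ∨ φ)) ∨ ((ψ ∧ φ) ∨ (φ → ψ)) = 1/2 ∨ 1/2 = 1/2
No assignment yields a value below 1/2, so this is the minimum.

1/2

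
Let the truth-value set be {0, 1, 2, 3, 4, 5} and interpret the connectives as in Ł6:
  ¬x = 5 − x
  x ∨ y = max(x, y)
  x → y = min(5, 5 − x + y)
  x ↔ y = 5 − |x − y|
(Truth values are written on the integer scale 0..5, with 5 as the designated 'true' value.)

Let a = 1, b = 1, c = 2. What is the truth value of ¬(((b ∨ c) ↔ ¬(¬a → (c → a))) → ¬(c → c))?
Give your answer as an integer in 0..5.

3

b ∨ c = 1 ∨ 2 = 2
¬a = ¬1 = 4
c → a = 2 → 1 = 4
¬a → (c → a) = 4 → 4 = 5
¬(¬a → (c → a)) = ¬5 = 0
(b ∨ c) ↔ ¬(¬a → (c → a)) = 2 ↔ 0 = 3
c → c = 2 → 2 = 5
¬(c → c) = ¬5 = 0
((b ∨ c) ↔ ¬(¬a → (c → a))) → ¬(c → c) = 3 → 0 = 2
¬(((b ∨ c) ↔ ¬(¬a → (c → a))) → ¬(c → c)) = ¬2 = 3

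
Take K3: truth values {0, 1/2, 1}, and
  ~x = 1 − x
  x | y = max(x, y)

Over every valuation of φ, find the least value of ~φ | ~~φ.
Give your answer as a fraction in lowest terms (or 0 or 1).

1/2

Take φ = 1/2:
~φ = ~1/2 = 1/2
~φ = ~1/2 = 1/2
~~φ = ~1/2 = 1/2
~φ | ~~φ = 1/2 | 1/2 = 1/2
No assignment yields a value below 1/2, so this is the minimum.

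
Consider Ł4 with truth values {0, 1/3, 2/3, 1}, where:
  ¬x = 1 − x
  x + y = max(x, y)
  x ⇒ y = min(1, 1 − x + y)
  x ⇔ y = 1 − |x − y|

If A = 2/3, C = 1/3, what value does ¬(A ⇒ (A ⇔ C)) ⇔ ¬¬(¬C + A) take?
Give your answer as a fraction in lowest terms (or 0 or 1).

A ⇔ C = 2/3 ⇔ 1/3 = 2/3
A ⇒ (A ⇔ C) = 2/3 ⇒ 2/3 = 1
¬(A ⇒ (A ⇔ C)) = ¬1 = 0
¬C = ¬1/3 = 2/3
¬C + A = 2/3 + 2/3 = 2/3
¬(¬C + A) = ¬2/3 = 1/3
¬¬(¬C + A) = ¬1/3 = 2/3
¬(A ⇒ (A ⇔ C)) ⇔ ¬¬(¬C + A) = 0 ⇔ 2/3 = 1/3

1/3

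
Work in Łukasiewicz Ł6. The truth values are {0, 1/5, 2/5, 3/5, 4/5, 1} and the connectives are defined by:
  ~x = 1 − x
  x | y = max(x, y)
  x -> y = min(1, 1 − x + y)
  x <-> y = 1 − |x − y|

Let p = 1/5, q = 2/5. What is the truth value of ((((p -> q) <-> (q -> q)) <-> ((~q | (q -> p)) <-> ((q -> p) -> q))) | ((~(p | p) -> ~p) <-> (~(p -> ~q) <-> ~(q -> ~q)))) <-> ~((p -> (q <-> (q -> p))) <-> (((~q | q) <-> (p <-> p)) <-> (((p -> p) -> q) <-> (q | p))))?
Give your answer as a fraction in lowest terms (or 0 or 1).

2/5

p -> q = 1/5 -> 2/5 = 1
q -> q = 2/5 -> 2/5 = 1
(p -> q) <-> (q -> q) = 1 <-> 1 = 1
~q = ~2/5 = 3/5
q -> p = 2/5 -> 1/5 = 4/5
~q | (q -> p) = 3/5 | 4/5 = 4/5
q -> p = 2/5 -> 1/5 = 4/5
(q -> p) -> q = 4/5 -> 2/5 = 3/5
(~q | (q -> p)) <-> ((q -> p) -> q) = 4/5 <-> 3/5 = 4/5
((p -> q) <-> (q -> q)) <-> ((~q | (q -> p)) <-> ((q -> p) -> q)) = 1 <-> 4/5 = 4/5
p | p = 1/5 | 1/5 = 1/5
~(p | p) = ~1/5 = 4/5
~p = ~1/5 = 4/5
~(p | p) -> ~p = 4/5 -> 4/5 = 1
~q = ~2/5 = 3/5
p -> ~q = 1/5 -> 3/5 = 1
~(p -> ~q) = ~1 = 0
~q = ~2/5 = 3/5
q -> ~q = 2/5 -> 3/5 = 1
~(q -> ~q) = ~1 = 0
~(p -> ~q) <-> ~(q -> ~q) = 0 <-> 0 = 1
(~(p | p) -> ~p) <-> (~(p -> ~q) <-> ~(q -> ~q)) = 1 <-> 1 = 1
(((p -> q) <-> (q -> q)) <-> ((~q | (q -> p)) <-> ((q -> p) -> q))) | ((~(p | p) -> ~p) <-> (~(p -> ~q) <-> ~(q -> ~q))) = 4/5 | 1 = 1
q -> p = 2/5 -> 1/5 = 4/5
q <-> (q -> p) = 2/5 <-> 4/5 = 3/5
p -> (q <-> (q -> p)) = 1/5 -> 3/5 = 1
~q = ~2/5 = 3/5
~q | q = 3/5 | 2/5 = 3/5
p <-> p = 1/5 <-> 1/5 = 1
(~q | q) <-> (p <-> p) = 3/5 <-> 1 = 3/5
p -> p = 1/5 -> 1/5 = 1
(p -> p) -> q = 1 -> 2/5 = 2/5
q | p = 2/5 | 1/5 = 2/5
((p -> p) -> q) <-> (q | p) = 2/5 <-> 2/5 = 1
((~q | q) <-> (p <-> p)) <-> (((p -> p) -> q) <-> (q | p)) = 3/5 <-> 1 = 3/5
(p -> (q <-> (q -> p))) <-> (((~q | q) <-> (p <-> p)) <-> (((p -> p) -> q) <-> (q | p))) = 1 <-> 3/5 = 3/5
~((p -> (q <-> (q -> p))) <-> (((~q | q) <-> (p <-> p)) <-> (((p -> p) -> q) <-> (q | p)))) = ~3/5 = 2/5
((((p -> q) <-> (q -> q)) <-> ((~q | (q -> p)) <-> ((q -> p) -> q))) | ((~(p | p) -> ~p) <-> (~(p -> ~q) <-> ~(q -> ~q)))) <-> ~((p -> (q <-> (q -> p))) <-> (((~q | q) <-> (p <-> p)) <-> (((p -> p) -> q) <-> (q | p)))) = 1 <-> 2/5 = 2/5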